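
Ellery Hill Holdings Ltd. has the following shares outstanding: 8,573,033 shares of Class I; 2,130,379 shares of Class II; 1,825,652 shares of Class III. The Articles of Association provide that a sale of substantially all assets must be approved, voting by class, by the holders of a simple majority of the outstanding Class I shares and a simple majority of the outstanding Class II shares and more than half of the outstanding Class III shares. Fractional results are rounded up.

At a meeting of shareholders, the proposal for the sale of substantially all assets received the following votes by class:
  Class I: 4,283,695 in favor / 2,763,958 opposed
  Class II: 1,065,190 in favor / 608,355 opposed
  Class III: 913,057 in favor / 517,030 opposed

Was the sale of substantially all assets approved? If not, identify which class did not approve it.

Class I: a majority of 8573033 is 4286517; 4,286,517 required, 4,283,695 in favor — not approved.
Class II: a majority of 2130379 is 1065190; 1,065,190 required, 1,065,190 in favor — approved.
Class III: a majority of 1825652 is 912827; 912,827 required, 913,057 in favor — approved.

Not approved — the Class I shares did not give the required vote.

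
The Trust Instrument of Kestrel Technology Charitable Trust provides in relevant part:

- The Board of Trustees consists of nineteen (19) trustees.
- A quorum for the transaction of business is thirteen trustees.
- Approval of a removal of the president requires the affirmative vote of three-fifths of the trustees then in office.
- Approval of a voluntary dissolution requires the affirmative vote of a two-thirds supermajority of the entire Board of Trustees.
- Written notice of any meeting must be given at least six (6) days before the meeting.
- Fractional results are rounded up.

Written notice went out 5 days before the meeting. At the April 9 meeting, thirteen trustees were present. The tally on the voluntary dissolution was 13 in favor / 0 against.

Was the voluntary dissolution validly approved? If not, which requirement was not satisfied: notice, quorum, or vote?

Notice: 5 days given; 6 required (5 < 6). Not satisfied.
Quorum: 13 present; quorum is 13. Satisfied.
Vote: the voluntary dissolution requires two-thirds of the entire Board of Trustees (19). 2/3 of 19 = 12.67, rounded up to 13, so 13 affirmative votes are needed; 13 voted in favor. Satisfied.

Invalid — notice requirement not satisfied.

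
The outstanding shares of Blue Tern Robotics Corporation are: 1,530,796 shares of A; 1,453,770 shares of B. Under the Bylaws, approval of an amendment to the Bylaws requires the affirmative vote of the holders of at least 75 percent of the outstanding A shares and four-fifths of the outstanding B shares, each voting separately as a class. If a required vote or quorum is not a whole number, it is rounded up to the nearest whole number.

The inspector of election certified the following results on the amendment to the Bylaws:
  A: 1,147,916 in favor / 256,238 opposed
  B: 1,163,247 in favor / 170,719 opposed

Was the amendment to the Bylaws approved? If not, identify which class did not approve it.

A: 3/4 of 1530796 = 1148097; 1,148,097 required, 1,147,916 in favor — not approved.
B: 4/5 of 1453770 = 1163016; 1,163,016 required, 1,163,247 in favor — approved.

Not approved — the A shares did not give the required vote.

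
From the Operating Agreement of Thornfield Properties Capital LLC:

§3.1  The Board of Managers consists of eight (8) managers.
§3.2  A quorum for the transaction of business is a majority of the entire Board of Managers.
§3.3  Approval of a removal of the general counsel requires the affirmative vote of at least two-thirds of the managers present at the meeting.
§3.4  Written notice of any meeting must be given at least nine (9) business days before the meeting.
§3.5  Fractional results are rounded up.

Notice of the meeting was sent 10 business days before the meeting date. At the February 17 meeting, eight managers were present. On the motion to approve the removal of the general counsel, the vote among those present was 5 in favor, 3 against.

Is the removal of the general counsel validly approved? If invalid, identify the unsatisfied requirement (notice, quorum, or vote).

Invalid — vote requirement not satisfied.

Notice: 10 business days given; 9 required (10 ≥ 9). Satisfied.
Quorum: 8 present; quorum is 5. Satisfied.
Vote: the removal of the general counsel requires two-thirds of the managers present (8). 2/3 of 8 = 5.33, rounded up to 6, so 6 affirmative votes are needed; 5 voted in favor. Not satisfied.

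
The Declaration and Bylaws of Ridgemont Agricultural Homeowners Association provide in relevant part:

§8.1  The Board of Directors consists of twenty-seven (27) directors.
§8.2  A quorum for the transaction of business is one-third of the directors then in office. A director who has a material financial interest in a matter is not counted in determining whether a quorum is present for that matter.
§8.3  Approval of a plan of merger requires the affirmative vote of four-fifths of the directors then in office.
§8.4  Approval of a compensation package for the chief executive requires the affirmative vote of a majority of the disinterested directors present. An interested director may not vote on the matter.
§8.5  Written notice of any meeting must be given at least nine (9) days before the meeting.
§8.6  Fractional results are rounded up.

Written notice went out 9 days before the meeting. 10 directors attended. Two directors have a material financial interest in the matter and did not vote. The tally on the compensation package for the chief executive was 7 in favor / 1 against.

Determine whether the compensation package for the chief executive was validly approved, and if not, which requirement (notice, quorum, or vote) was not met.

Notice: 9 days given; 9 required (9 ≥ 9). Satisfied.
Quorum: 10 present, but the 2 interested directors do not count, leaving 8. Quorum is 9. Not satisfied.
Vote: the compensation package for the chief executive requires a majority of the disinterested directors present (10 − 2 = 8). A majority of 8 is 5, so 5 affirmative votes are needed; 7 voted in favor. Satisfied. (Moot — without a quorum no business can be validly transacted.)

Invalid — quorum requirement not satisfied.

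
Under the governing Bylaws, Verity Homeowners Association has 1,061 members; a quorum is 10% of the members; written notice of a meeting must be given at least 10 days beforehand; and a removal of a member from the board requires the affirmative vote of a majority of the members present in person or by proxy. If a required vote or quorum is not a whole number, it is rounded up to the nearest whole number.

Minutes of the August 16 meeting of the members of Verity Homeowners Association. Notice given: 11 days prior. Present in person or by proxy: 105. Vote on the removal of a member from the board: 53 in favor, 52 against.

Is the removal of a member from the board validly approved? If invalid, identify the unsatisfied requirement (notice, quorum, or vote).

Invalid — quorum requirement not satisfied.

Notice: 11 days given; 10 required. Satisfied.
Quorum: 10% of 1,061 = 106.10, rounded up to 107; 105 present. Not satisfied.
Vote: requires a majority of those present (105); a majority of 105 is 53, so 53 needed; 53 in favor. Satisfied.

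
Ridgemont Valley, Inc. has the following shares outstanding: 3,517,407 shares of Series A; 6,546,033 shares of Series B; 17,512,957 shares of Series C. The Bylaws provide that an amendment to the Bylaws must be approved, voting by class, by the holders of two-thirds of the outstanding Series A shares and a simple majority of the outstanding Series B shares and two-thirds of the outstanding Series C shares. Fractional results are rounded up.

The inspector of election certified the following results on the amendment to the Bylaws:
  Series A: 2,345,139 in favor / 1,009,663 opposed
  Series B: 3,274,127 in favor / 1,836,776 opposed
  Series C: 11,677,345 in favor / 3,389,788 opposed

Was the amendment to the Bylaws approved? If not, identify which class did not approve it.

Series A: 2/3 of 3517407 = 2344938; 2,344,938 required, 2,345,139 in favor — approved.
Series B: a majority of 6546033 is 3273017; 3,273,017 required, 3,274,127 in favor — approved.
Series C: 2/3 of 17512957 = 11675304.67, rounded up to 11675305; 11,675,305 required, 11,677,345 in favor — approved.

Approved — every class gave the required vote.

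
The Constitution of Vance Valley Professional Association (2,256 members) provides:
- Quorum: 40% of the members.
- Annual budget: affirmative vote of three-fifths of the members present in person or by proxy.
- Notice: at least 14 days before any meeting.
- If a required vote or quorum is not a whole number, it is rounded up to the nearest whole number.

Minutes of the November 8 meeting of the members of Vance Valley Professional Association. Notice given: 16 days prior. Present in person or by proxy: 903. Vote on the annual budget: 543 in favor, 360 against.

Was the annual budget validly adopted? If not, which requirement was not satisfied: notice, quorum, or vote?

Valid — all requirements satisfied.

Notice: 16 days given; 14 required. Satisfied.
Quorum: 40% of 2,256 = 902.40, rounded up to 903; 903 present. Satisfied.
Vote: requires three-fifths of those present (903); 3/5 of 903 = 541.80, rounded up to 542, so 542 needed; 543 in favor. Satisfied.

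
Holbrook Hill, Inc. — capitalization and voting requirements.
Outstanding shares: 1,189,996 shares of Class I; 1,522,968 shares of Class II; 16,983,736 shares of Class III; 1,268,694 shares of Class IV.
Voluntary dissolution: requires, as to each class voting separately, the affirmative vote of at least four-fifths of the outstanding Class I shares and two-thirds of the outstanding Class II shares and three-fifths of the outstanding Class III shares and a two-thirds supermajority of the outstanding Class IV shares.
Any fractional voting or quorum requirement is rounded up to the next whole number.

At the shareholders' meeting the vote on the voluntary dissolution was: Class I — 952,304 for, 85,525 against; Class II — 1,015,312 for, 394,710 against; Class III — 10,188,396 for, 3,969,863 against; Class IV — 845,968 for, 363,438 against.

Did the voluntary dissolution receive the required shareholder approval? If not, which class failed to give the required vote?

Not approved — the Class III shares did not give the required vote.

Class I: 4/5 of 1189996 = 951996.80, rounded up to 951997; 951,997 required, 952,304 in favor — approved.
Class II: 2/3 of 1522968 = 1015312; 1,015,312 required, 1,015,312 in favor — approved.
Class III: 3/5 of 16983736 = 10190241.60, rounded up to 10190242; 10,190,242 required, 10,188,396 in favor — not approved.
Class IV: 2/3 of 1268694 = 845796; 845,796 required, 845,968 in favor — approved.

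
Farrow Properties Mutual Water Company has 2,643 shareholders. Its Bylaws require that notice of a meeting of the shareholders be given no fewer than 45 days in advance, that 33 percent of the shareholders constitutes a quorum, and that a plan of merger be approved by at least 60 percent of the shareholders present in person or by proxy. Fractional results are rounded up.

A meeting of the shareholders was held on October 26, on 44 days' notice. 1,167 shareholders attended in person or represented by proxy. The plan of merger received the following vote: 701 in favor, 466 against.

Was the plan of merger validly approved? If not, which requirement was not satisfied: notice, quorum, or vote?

Notice: 44 days given; 45 required. Not satisfied.
Quorum: 33% of 2,643 = 872.19, rounded up to 873; 1,167 present. Satisfied.
Vote: requires three-fifths of those present (1,167); 3/5 of 1167 = 700.20, rounded up to 701, so 701 needed; 701 in favor. Satisfied.

Invalid — notice requirement not satisfied.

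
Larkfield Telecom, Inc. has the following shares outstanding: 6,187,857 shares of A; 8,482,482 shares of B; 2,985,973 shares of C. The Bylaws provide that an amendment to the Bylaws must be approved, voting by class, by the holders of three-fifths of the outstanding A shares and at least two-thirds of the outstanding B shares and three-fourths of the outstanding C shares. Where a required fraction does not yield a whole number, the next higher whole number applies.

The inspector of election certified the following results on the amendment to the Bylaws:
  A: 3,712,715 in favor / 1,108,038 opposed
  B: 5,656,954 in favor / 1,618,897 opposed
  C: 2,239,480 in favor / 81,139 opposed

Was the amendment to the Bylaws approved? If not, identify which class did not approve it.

A: 3/5 of 6187857 = 3712714.20, rounded up to 3712715; 3,712,715 required, 3,712,715 in favor — approved.
B: 2/3 of 8482482 = 5654988; 5,654,988 required, 5,656,954 in favor — approved.
C: 3/4 of 2985973 = 2239479.75, rounded up to 2239480; 2,239,480 required, 2,239,480 in favor — approved.

Approved — every class gave the required vote.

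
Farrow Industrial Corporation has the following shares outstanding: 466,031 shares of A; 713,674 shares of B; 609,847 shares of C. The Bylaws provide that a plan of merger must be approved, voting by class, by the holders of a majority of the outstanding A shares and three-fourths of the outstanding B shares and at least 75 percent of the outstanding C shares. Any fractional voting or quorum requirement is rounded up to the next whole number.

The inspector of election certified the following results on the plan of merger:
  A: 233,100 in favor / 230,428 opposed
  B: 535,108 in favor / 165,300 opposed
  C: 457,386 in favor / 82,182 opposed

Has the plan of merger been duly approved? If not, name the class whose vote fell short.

A: a majority of 466031 is 233016; 233,016 required, 233,100 in favor — approved.
B: 3/4 of 713674 = 535255.50, rounded up to 535256; 535,256 required, 535,108 in favor — not approved.
C: 3/4 of 609847 = 457385.25, rounded up to 457386; 457,386 required, 457,386 in favor — approved.

Not approved — the B shares did not give the required vote.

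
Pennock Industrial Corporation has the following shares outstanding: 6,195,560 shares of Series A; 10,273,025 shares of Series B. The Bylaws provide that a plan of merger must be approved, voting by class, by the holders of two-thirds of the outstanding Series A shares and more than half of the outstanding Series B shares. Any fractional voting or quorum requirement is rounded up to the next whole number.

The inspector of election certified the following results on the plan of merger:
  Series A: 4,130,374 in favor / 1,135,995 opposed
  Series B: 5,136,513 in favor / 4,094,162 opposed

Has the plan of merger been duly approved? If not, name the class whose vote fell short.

Approved — every class gave the required vote.

Series A: 2/3 of 6195560 = 4130373.33, rounded up to 4130374; 4,130,374 required, 4,130,374 in favor — approved.
Series B: a majority of 10273025 is 5136513; 5,136,513 required, 5,136,513 in favor — approved.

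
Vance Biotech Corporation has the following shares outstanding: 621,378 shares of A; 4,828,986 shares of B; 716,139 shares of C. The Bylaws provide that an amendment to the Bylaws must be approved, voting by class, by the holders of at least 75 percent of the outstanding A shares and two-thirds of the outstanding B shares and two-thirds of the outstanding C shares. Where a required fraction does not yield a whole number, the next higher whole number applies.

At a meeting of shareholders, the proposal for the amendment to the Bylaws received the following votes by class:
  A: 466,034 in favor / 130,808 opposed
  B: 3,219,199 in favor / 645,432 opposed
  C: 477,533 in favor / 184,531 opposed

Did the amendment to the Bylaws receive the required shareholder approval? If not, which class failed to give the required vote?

Not approved — the B shares did not give the required vote.

A: 3/4 of 621378 = 466033.50, rounded up to 466034; 466,034 required, 466,034 in favor — approved.
B: 2/3 of 4828986 = 3219324; 3,219,324 required, 3,219,199 in favor — not approved.
C: 2/3 of 716139 = 477426; 477,426 required, 477,533 in favor — approved.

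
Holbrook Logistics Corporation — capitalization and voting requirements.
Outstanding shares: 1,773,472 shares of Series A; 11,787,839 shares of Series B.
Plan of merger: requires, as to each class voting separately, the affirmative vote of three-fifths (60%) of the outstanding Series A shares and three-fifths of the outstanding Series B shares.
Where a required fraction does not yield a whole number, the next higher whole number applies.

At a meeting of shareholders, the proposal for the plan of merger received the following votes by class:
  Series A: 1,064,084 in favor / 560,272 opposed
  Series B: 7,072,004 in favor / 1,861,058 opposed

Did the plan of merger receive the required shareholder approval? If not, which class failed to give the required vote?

Series A: 3/5 of 1773472 = 1064083.20, rounded up to 1064084; 1,064,084 required, 1,064,084 in favor — approved.
Series B: 3/5 of 11787839 = 7072703.40, rounded up to 7072704; 7,072,704 required, 7,072,004 in favor — not approved.

Not approved — the Series B shares did not give the required vote.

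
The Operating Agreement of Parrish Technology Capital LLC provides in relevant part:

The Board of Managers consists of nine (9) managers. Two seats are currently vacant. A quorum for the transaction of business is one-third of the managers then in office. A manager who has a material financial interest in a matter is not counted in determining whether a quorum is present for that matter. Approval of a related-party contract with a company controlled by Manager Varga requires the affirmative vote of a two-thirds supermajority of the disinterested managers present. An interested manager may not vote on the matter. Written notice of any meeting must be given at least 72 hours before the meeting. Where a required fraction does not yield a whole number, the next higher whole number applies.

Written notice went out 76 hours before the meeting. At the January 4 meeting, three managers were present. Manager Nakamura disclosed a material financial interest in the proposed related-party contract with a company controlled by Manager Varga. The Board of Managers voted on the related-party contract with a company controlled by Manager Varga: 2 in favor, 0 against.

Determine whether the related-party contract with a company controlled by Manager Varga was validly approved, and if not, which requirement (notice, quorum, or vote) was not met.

Invalid — quorum requirement not satisfied.

Notice: 76 hours given; 72 required (76 ≥ 72). Satisfied.
Quorum: 3 present, but the 1 interested manager does not count, leaving 2. Quorum is 3. Not satisfied.
Vote: the related-party contract with a company controlled by Manager Varga requires two-thirds of the disinterested managers present (3 − 1 = 2). 2/3 of 2 = 1.33, rounded up to 2, so 2 affirmative votes are needed; 2 voted in favor. Satisfied. (Moot — without a quorum no business can be validly transacted.)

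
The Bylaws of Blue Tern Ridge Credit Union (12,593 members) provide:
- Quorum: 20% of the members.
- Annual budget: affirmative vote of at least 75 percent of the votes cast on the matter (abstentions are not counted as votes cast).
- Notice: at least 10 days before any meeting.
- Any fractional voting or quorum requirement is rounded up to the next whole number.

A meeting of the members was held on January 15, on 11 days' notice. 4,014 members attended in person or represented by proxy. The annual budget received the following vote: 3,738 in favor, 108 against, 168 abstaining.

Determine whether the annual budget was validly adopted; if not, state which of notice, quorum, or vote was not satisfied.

Notice: 11 days given; 10 required. Satisfied.
Quorum: 20% of 12,593 = 2,518.60, rounded up to 2,519; 4,014 present. Satisfied.
Vote: requires three-fourths of the votes cast (4,014 − 168 abstaining = 3,846); 3/4 of 3846 = 2884.50, rounded up to 2885, so 2,885 needed; 3,738 in favor. Satisfied.

Valid — all requirements satisfied.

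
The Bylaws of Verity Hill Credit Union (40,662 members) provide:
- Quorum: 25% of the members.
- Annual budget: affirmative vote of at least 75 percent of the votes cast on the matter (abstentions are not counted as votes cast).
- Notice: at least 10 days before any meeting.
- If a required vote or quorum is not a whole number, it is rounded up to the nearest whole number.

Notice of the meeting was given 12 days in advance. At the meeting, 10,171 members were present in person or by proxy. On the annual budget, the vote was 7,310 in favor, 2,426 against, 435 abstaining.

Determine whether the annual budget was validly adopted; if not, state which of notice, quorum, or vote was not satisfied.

Notice: 12 days given; 10 required. Satisfied.
Quorum: 25% of 40,662 = 10,165.50, rounded up to 10,166; 10,171 present. Satisfied.
Vote: requires three-fourths of the votes cast (10,171 − 435 abstaining = 9,736); 3/4 of 9736 = 7302, so 7,302 needed; 7,310 in favor. Satisfied.

Valid — all requirements satisfied.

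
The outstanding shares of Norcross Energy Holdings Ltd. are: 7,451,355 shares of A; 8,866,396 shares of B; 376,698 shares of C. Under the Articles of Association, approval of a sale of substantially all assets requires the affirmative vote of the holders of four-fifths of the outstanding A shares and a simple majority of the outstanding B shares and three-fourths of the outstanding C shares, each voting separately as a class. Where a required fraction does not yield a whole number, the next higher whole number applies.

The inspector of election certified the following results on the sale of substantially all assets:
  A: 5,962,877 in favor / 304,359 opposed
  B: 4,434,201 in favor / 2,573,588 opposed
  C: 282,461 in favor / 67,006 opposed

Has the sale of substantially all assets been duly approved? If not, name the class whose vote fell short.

Not approved — the C shares did not give the required vote.

A: 4/5 of 7451355 = 5961084; 5,961,084 required, 5,962,877 in favor — approved.
B: a majority of 8866396 is 4433199; 4,433,199 required, 4,434,201 in favor — approved.
C: 3/4 of 376698 = 282523.50, rounded up to 282524; 282,524 required, 282,461 in favor — not approved.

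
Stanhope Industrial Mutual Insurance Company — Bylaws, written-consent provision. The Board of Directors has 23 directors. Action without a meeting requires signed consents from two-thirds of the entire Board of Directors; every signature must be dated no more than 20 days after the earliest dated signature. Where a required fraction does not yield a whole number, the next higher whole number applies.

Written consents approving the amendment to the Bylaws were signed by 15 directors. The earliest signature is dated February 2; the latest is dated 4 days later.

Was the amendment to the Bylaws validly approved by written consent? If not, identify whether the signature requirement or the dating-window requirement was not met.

Signatures required: two-thirds of 23 — 2/3 of 23 = 15.33, rounded up to 16, so 16 needed; 15 signed. Insufficient.
Dating window: the latest signature is 4 days after the earliest; the limit is 20 days. Within the window.

Not effective — insufficient signatures.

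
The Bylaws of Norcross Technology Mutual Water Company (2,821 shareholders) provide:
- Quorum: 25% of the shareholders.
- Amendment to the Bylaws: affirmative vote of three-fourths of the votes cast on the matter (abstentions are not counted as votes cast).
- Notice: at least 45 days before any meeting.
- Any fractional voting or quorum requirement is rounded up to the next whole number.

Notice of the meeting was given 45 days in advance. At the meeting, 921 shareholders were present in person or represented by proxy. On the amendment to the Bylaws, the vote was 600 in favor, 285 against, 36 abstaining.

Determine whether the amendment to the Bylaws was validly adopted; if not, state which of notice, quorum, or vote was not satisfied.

Notice: 45 days given; 45 required. Satisfied.
Quorum: 25% of 2,821 = 705.25, rounded up to 706; 921 present. Satisfied.
Vote: requires three-fourths of the votes cast (921 − 36 abstaining = 885); 3/4 of 885 = 663.75, rounded up to 664, so 664 needed; 600 in favor. Not satisfied.

Invalid — vote requirement not satisfied.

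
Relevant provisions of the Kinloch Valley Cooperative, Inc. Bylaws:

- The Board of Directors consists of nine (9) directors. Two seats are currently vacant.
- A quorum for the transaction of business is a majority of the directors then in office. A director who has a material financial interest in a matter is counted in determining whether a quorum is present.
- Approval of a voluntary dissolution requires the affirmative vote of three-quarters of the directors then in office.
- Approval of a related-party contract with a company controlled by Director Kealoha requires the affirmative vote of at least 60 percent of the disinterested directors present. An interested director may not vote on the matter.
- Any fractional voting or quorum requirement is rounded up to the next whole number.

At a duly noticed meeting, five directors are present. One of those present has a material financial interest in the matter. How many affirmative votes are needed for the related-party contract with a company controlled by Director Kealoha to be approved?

3

The related-party contract with a company controlled by Director Kealoha requires three-fifths of the disinterested directors present (5 − 1 = 4).
3/5 of 4 = 2.40, rounded up to 3.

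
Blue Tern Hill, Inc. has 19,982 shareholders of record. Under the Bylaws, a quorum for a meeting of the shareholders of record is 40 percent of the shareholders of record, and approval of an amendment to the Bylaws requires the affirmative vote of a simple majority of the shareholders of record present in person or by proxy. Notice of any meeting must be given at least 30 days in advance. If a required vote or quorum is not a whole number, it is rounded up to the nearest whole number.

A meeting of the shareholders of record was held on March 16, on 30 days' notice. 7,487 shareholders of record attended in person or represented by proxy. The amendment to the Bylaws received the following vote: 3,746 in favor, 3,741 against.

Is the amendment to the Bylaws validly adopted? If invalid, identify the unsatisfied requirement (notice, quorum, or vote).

Notice: 30 days given; 30 required. Satisfied.
Quorum: 40% of 19,982 = 7,992.80, rounded up to 7,993; 7,487 present. Not satisfied.
Vote: requires a majority of those present (7,487); a majority of 7487 is 3744, so 3,744 needed; 3,746 in favor. Satisfied.

Invalid — quorum requirement not satisfied.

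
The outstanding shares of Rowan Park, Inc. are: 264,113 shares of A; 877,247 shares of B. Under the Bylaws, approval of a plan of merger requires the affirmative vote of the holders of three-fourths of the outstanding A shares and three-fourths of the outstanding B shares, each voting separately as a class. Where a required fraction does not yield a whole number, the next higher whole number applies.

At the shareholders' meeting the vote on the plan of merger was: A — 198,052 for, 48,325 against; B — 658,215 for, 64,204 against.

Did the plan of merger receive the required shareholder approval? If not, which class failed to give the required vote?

Not approved — the A shares did not give the required vote.

A: 3/4 of 264113 = 198084.75, rounded up to 198085; 198,085 required, 198,052 in favor — not approved.
B: 3/4 of 877247 = 657935.25, rounded up to 657936; 657,936 required, 658,215 in favor — approved.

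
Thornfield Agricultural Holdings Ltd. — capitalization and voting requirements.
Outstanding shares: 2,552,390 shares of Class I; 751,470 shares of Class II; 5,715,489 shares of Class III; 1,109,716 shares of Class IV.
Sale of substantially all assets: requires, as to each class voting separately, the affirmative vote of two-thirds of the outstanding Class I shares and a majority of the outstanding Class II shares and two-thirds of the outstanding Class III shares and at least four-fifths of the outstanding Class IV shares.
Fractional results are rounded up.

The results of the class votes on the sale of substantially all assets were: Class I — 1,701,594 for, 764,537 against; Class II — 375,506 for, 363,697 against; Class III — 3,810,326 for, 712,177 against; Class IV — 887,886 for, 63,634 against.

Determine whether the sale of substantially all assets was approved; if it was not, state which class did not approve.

Class I: 2/3 of 2552390 = 1701593.33, rounded up to 1701594; 1,701,594 required, 1,701,594 in favor — approved.
Class II: a majority of 751470 is 375736; 375,736 required, 375,506 in favor — not approved.
Class III: 2/3 of 5715489 = 3810326; 3,810,326 required, 3,810,326 in favor — approved.
Class IV: 4/5 of 1109716 = 887772.80, rounded up to 887773; 887,773 required, 887,886 in favor — approved.

Not approved — the Class II shares did not give the required vote.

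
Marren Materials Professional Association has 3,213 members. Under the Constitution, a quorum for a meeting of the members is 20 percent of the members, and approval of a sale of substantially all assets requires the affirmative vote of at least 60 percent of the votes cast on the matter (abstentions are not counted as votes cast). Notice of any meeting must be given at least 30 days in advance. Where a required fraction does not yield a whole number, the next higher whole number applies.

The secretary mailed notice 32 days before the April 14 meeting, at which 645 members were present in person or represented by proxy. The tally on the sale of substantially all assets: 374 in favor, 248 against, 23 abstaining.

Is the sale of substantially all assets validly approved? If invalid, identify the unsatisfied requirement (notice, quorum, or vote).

Notice: 32 days given; 30 required. Satisfied.
Quorum: 20% of 3,213 = 642.60, rounded up to 643; 645 present. Satisfied.
Vote: requires three-fifths of the votes cast (645 − 23 abstaining = 622); 3/5 of 622 = 373.20, rounded up to 374, so 374 needed; 374 in favor. Satisfied.

Valid — all requirements satisfied.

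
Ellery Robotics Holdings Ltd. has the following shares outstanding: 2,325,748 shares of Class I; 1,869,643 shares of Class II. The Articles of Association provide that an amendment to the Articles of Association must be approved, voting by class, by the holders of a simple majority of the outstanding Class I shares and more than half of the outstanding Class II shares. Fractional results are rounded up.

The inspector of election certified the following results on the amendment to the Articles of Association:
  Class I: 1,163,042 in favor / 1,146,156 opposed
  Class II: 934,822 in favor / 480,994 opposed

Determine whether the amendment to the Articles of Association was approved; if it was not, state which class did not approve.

Class I: a majority of 2325748 is 1162875; 1,162,875 required, 1,163,042 in favor — approved.
Class II: a majority of 1869643 is 934822; 934,822 required, 934,822 in favor — approved.

Approved — every class gave the required vote.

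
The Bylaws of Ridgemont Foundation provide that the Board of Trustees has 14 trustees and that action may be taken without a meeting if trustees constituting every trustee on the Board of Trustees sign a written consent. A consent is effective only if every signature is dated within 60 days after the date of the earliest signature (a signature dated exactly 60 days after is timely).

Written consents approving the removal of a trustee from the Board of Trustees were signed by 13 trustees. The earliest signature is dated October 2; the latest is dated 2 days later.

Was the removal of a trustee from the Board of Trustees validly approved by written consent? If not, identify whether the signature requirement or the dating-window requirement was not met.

Signatures required: the unanimous vote of 14 — unanimous means all 14, so 14 needed; 13 signed. Insufficient.
Dating window: the latest signature is 2 days after the earliest; the limit is 60 days. Within the window.

Not effective — insufficient signatures.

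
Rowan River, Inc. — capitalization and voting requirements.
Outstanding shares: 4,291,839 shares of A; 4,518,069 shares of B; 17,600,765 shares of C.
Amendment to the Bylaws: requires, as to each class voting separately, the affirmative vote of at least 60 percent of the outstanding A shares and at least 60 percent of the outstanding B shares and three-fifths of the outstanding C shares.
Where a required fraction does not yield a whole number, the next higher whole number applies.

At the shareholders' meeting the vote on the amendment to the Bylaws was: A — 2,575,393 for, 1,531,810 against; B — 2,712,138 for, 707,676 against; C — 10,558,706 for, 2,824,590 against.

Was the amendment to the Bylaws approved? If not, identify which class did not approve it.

A: 3/5 of 4291839 = 2575103.40, rounded up to 2575104; 2,575,104 required, 2,575,393 in favor — approved.
B: 3/5 of 4518069 = 2710841.40, rounded up to 2710842; 2,710,842 required, 2,712,138 in favor — approved.
C: 3/5 of 17600765 = 10560459; 10,560,459 required, 10,558,706 in favor — not approved.

Not approved — the C shares did not give the required vote.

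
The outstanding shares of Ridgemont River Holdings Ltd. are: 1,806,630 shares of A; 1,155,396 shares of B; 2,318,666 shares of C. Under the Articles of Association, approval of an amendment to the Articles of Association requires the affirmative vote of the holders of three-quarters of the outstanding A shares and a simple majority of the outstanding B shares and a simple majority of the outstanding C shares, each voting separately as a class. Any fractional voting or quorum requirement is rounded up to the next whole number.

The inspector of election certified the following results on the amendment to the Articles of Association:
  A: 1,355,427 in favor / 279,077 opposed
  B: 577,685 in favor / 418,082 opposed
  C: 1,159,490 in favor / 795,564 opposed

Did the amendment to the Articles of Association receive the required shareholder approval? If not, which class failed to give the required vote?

Not approved — the B shares did not give the required vote.

A: 3/4 of 1806630 = 1354972.50, rounded up to 1354973; 1,354,973 required, 1,355,427 in favor — approved.
B: a majority of 1155396 is 577699; 577,699 required, 577,685 in favor — not approved.
C: a majority of 2318666 is 1159334; 1,159,334 required, 1,159,490 in favor — approved.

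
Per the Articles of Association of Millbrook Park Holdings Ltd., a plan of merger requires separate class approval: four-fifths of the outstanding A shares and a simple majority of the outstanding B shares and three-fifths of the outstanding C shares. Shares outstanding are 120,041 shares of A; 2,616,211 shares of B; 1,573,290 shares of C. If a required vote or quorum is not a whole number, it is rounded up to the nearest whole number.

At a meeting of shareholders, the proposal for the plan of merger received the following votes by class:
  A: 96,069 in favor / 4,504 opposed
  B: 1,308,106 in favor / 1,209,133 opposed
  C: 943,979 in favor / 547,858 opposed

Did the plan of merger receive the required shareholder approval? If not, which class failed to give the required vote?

Approved — every class gave the required vote.

A: 4/5 of 120041 = 96032.80, rounded up to 96033; 96,033 required, 96,069 in favor — approved.
B: a majority of 2616211 is 1308106; 1,308,106 required, 1,308,106 in favor — approved.
C: 3/5 of 1573290 = 943974; 943,974 required, 943,979 in favor — approved.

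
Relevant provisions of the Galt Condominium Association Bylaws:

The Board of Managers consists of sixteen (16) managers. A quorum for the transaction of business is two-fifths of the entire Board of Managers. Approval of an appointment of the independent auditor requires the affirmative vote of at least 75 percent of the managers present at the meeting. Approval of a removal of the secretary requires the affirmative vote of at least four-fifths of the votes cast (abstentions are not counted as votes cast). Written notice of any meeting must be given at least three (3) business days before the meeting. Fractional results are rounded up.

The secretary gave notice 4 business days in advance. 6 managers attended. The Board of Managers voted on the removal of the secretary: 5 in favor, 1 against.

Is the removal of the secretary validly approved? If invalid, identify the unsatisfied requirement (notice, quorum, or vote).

Invalid — quorum requirement not satisfied.

Notice: 4 business days given; 3 required (4 ≥ 3). Satisfied.
Quorum: 6 present; quorum is 7. Not satisfied.
Vote: the removal of the secretary requires four-fifths of the votes cast (6). 4/5 of 6 = 4.80, rounded up to 5, so 5 affirmative votes are needed; 5 voted in favor. Satisfied. (Moot — without a quorum no business can be validly transacted.)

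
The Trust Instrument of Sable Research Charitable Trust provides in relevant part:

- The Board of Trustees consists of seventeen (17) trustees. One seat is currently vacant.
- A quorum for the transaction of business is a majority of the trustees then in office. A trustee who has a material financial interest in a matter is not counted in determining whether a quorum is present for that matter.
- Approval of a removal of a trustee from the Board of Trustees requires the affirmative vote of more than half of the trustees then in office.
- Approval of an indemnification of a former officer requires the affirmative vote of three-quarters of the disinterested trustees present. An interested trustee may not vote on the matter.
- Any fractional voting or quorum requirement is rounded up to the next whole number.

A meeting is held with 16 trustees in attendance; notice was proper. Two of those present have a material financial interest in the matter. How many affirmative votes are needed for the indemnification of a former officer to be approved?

The indemnification of a former officer requires three-fourths of the disinterested trustees present (16 − 2 = 14).
3/4 of 14 = 10.50, rounded up to 11.

11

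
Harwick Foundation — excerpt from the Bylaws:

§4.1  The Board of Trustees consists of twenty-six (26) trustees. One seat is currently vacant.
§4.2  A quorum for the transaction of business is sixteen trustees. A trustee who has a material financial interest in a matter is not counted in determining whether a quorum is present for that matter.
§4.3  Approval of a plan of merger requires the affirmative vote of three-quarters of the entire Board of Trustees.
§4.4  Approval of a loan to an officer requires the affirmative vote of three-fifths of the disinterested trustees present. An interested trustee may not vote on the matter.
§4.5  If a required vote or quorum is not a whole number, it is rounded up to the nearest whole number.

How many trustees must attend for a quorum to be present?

16

The quorum is fixed at 16.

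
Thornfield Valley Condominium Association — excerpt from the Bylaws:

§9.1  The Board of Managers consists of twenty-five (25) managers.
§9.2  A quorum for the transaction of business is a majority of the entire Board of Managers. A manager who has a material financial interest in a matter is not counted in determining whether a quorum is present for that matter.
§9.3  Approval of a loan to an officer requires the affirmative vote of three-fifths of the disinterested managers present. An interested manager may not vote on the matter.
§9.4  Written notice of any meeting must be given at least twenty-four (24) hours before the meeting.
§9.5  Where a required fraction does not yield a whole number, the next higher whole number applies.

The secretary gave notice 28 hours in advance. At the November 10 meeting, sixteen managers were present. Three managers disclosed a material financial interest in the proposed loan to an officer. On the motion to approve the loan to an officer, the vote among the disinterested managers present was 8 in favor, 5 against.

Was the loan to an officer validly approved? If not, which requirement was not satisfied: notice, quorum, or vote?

Notice: 28 hours given; 24 required (28 ≥ 24). Satisfied.
Quorum: 16 present, but the 3 interested managers do not count, leaving 13. Quorum is 13. Satisfied.
Vote: the loan to an officer requires three-fifths of the disinterested managers present (16 − 3 = 13). 3/5 of 13 = 7.80, rounded up to 8, so 8 affirmative votes are needed; 8 voted in favor. Satisfied.

Valid — all requirements satisfied.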